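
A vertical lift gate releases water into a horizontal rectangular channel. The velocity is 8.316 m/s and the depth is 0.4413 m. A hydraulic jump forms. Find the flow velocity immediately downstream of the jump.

V₂ = 1.607 m/s

Fr₁ = V₁/√(g·y₁) = 8.316/√(9.81×0.4413) = 3.997.
Conjugate-depth relation: y₂/y₁ = ½[√(1 + 8Fr₁²) − 1] = ½[√128.80 − 1] = 5.174.
y₂ = 5.174 × 0.4413 = 2.283 m.
q = V₁·y₁ = 8.316 × 0.4413 = 3.670 m²/s.
V₂ = q/y₂ = 3.670/2.283 = 1.607 m/s.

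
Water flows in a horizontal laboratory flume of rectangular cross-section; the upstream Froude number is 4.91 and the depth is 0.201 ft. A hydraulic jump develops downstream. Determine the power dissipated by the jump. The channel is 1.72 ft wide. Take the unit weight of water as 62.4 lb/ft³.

P = 0.621 hp

Fr₁ = 4.91 (given).
Conjugate-depth relation: y₂/y₁ = ½[√(1 + 8Fr₁²) − 1] = ½[√193.9 − 1] = 6.46.
y₂ = 6.46 × 0.201 = 1.30 ft.
V₁ = Fr₁·√(g·y₁) = 4.91×√(32.2×0.201) = 12.5 ft/s; q = V₁·y₁ = 2.51 ft²/s. V₂ = q/y₂ = 2.51/1.30 = 1.93 ft/s. E₁ = y₁ + V₁²/2g = 2.62 ft; E₂ = y₂ + V₂²/2g = 1.36 ft. ΔE = E₁ − E₂ = 1.27 ft.
Q = q·b = 2.51 × 1.72 = 4.32 cfs. P = γ·Q·ΔE/550 = 62.4 × 4.32 × 1.27 / 550 = 0.621 hp.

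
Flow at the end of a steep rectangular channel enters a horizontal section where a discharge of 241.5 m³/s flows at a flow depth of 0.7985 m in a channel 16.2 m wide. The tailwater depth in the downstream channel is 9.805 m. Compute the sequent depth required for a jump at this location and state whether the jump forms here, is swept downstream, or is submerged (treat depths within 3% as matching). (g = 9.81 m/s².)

y₂ = 7.144 m; the jump is submerged

q = Q/b = 241.5/16.2 = 14.91 m²/s; V₁ = q/y₁ = 18.67 m/s. Fr₁ = V₁/√(g·y₁) = 6.670.
Conjugate-depth relation: y₂/y₁ = ½[√(1 + 8Fr₁²) − 1] = ½[√356.96 − 1] = 8.947.
y₂ = 8.947 × 0.7985 = 7.144 m.
Tailwater y_tw = 9.805 m: y_tw > y₂, so the jump is submerged.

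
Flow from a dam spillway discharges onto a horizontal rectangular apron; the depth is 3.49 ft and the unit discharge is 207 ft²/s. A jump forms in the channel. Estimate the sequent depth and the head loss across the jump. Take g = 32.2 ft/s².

V₁ = q/y₁ = 207/3.49 = 59.3 ft/s. Fr₁ = V₁/√(g·y₁) = 59.3/√(32.2×3.49) = 5.60.
Conjugate-depth relation: y₂/y₁ = ½[√(1 + 8Fr₁²) − 1] = ½[√251.4 − 1] = 7.43.
y₂ = 7.43 × 3.49 = 25.9 ft.
V₂ = q/y₂ = 207/25.9 = 7.98 ft/s. E₁ = y₁ + V₁²/2g = 58.1 ft; E₂ = y₂ + V₂²/2g = 26.9 ft. ΔE = E₁ − E₂ = 31.2 ft.

y₂ = 25.9 ft; ΔE = 31.2 ft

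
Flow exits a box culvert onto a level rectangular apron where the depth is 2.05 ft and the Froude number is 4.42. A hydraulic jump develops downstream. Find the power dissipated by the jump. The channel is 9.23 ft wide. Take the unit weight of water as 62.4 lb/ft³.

Fr₁ = 4.42 (given).
By Bélanger, y₂/y₁ = ½[√(1 + 8Fr₁²) − 1] = ½[√157.3 − 1] = 5.77.
y₂ = 5.77 × 2.05 = 11.8 ft.
Head loss: ΔE = (y₂ − y₁)³/(4y₁y₂) = (11.8 − 2.05)³/(4×2.05×11.8) = 935/97.0 = 9.64 ft.
V₁ = Fr₁·√(g·y₁) = 4.42×√(32.2×2.05) = 35.9 ft/s; q = V₁·y₁ = 73.6 ft²/s. Q = q·b = 73.6 × 9.23 = 679 cfs. P = γ·Q·ΔE/550 = 62.4 × 679 × 9.64 / 550 = 743 hp.

P = 743 hp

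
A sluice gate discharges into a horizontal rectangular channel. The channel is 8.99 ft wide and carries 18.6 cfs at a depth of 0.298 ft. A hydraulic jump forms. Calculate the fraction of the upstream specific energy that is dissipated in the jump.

ΔE/E₁ = 0.131 (13.1%)

q = Q/b = 18.6/8.99 = 2.07 ft²/s; V₁ = q/y₁ = 6.94 ft/s. Fr₁ = V₁/√(g·y₁) = 2.24.
From the momentum equation for a rectangular channel, y₂/y₁ = ½[√(1 + 8Fr₁²) − 1] = ½[√41.19 − 1] = 2.71.
y₂ = 2.71 × 0.298 = 0.807 ft.
E₁ = y₁ + V₁²/2g = 1.05 ft. ΔE = (y₂ − y₁)³/(4y₁y₂) = 0.137 ft. ΔE/E₁ = 0.137/1.05 = 0.131.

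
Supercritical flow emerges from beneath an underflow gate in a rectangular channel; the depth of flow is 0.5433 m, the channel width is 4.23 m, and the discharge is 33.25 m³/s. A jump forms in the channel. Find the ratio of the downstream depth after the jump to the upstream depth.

q = Q/b = 33.25/4.23 = 7.861 m²/s; V₁ = q/y₁ = 14.47 m/s. Fr₁ = V₁/√(g·y₁) = 6.267.
Conjugate-depth relation: y₂/y₁ = ½[√(1 + 8Fr₁²) − 1] = ½[√315.20 − 1] = 8.377.

y₂/y₁ = 8.377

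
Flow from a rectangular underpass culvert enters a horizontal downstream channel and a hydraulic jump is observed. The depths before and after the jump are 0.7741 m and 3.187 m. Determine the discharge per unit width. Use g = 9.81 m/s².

For a rectangular channel the momentum equation gives q² = ½·g·y₁·y₂·(y₁ + y₂) = ½×9.81×0.7741×3.187×3.961 = 47.93.
q = √47.93 = 6.923 m²/s.

q = 6.923 m²/s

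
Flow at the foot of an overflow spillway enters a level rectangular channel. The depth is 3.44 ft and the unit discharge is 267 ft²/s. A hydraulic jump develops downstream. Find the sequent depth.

y₂ = 34.2 ft

V₁ = q/y₁ = 267/3.44 = 77.6 ft/s. Fr₁ = V₁/√(g·y₁) = 77.6/√(32.2×3.44) = 7.37.
By Bélanger, y₂/y₁ = ½[√(1 + 8Fr₁²) − 1] = ½[√436.1 − 1] = 9.94.
y₂ = 9.94 × 3.44 = 34.2 ft.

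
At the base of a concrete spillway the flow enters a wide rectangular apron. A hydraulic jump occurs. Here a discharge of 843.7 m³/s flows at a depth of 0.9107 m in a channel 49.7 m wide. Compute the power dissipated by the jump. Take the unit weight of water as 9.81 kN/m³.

q = Q/b = 843.7/49.7 = 16.98 m²/s; V₁ = q/y₁ = 18.64 m/s. Fr₁ = V₁/√(g·y₁) = 6.236.
Conjugate-depth relation: y₂/y₁ = ½[√(1 + 8Fr₁²) − 1] = ½[√312.14 − 1] = 8.334.
y₂ = 8.334 × 0.9107 = 7.590 m.
V₂ = q/y₂ = 16.98/7.590 = 2.237 m/s. E₁ = y₁ + V₁²/2g = 18.62 m; E₂ = y₂ + V₂²/2g = 7.845 m. ΔE = E₁ − E₂ = 10.78 m.
P = γ·Q·ΔE = 9.81 × 843.7 × 10.78 = 89189 kW.

P = 89189 kW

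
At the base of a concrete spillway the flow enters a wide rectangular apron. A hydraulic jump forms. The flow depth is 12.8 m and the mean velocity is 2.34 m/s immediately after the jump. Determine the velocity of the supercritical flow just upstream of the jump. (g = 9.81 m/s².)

V₁ = 29.0 m/s

Fr₂ = V₂/√(g·y₂) = 2.34/√(9.81×12.8) = 0.209.
The Bélanger relation is symmetric: y₁/y₂ = ½[√(1 + 8Fr₂²) − 1] = ½[√1.349 − 1] = 0.0807.
y₁ = 0.0807 × 12.8 = 1.03 m.
V₁ = q/y₁ = 30.0/1.03 = 29.0 m/s.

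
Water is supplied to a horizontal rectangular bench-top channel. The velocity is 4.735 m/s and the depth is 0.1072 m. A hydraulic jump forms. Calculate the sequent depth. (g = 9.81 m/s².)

Fr₁ = V₁/√(g·y₁) = 4.735/√(9.81×0.1072) = 4.617.
Conjugate-depth relation: y₂/y₁ = ½[√(1 + 8Fr₁²) − 1] = ½[√171.56 − 1] = 6.049.
y₂ = 6.049 × 0.1072 = 0.6484 m.

y₂ = 0.6484 m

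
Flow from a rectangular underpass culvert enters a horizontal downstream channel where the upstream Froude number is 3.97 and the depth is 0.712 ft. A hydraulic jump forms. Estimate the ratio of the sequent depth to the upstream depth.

y₂/y₁ = 5.14

Fr₁ = 3.97 (given).
Sequent-depth ratio: y₂/y₁ = ½[√(1 + 8Fr₁²) − 1] = ½[√127.1 − 1] = 5.14.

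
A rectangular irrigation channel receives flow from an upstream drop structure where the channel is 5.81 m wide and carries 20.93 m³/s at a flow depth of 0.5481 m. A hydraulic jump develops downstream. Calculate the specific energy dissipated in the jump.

ΔE = 0.6341 m

q = Q/b = 20.93/5.81 = 3.602 m²/s; V₁ = q/y₁ = 6.573 m/s. Fr₁ = V₁/√(g·y₁) = 2.834.
Bélanger equation: y₂/y₁ = ½[√(1 + 8Fr₁²) − 1] = ½[√65.273 − 1] = 3.540.
y₂ = 3.540 × 0.5481 = 1.940 m.
Head loss: ΔE = (y₂ − y₁)³/(4y₁y₂) = (1.940 − 0.5481)³/(4×0.5481×1.940) = 2.697/4.253 = 0.6341 m.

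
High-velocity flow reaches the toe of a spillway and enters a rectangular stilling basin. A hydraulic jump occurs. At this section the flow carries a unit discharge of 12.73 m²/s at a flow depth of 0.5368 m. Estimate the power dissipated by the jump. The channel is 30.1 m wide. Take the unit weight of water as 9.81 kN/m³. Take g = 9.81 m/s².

V₁ = q/y₁ = 12.73/0.5368 = 23.71 m/s. Fr₁ = V₁/√(g·y₁) = 23.71/√(9.81×0.5368) = 10.33.
From the momentum equation for a rectangular channel, y₂/y₁ = ½[√(1 + 8Fr₁²) − 1] = ½[√855.36 − 1] = 14.12.
y₂ = 14.12 × 0.5368 = 7.581 m.
Head loss: ΔE = (y₂ − y₁)³/(4y₁y₂) = (7.581 − 0.5368)³/(4×0.5368×7.581) = 349.6/16.28 = 21.48 m.
Q = q·b = 12.73 × 30.1 = 383.2 m³/s. P = γ·Q·ΔE = 9.81 × 383.2 × 21.48 = 80725 kW.

P = 80725 kW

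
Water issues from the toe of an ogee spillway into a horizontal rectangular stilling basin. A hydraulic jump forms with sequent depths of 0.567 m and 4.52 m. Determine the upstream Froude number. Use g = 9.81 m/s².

Fr₁ = 5.98

For a rectangular channel the momentum equation gives q² = ½·g·y₁·y₂·(y₁ + y₂) = ½×9.81×0.567×4.52×5.09 = 63.9.
q = √63.9 = 8.00 m²/s.
V₁ = q/y₁ = 14.1 m/s; Fr₁ = V₁/√(g·y₁) = 5.98.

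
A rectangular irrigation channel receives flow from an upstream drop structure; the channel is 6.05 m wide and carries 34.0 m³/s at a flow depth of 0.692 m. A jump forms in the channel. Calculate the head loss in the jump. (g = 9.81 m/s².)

ΔE = 1.11 m

q = Q/b = 34.0/6.05 = 5.62 m²/s; V₁ = q/y₁ = 8.12 m/s. Fr₁ = V₁/√(g·y₁) = 3.12.
Sequent-depth ratio: y₂/y₁ = ½[√(1 + 8Fr₁²) − 1] = ½[√78.72 − 1] = 3.94.
y₂ = 3.94 × 0.692 = 2.72 m.
V₂ = q/y₂ = 5.62/2.72 = 2.06 m/s. E₁ = y₁ + V₁²/2g = 4.05 m; E₂ = y₂ + V₂²/2g = 2.94 m. ΔE = E₁ − E₂ = 1.11 m.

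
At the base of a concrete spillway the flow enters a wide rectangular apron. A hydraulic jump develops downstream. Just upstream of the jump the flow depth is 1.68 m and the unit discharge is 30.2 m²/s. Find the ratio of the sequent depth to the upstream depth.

y₂/y₁ = 5.78

V₁ = q/y₁ = 30.2/1.68 = 18.0 m/s. Fr₁ = V₁/√(g·y₁) = 18.0/√(9.81×1.68) = 4.43.
Sequent-depth ratio: y₂/y₁ = ½[√(1 + 8Fr₁²) − 1] = ½[√157.9 − 1] = 5.78.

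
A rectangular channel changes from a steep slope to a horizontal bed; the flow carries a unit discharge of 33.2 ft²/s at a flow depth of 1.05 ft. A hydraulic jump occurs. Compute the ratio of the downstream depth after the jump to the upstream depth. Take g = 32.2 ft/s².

y₂/y₁ = 7.21

V₁ = q/y₁ = 33.2/1.05 = 31.6 ft/s. Fr₁ = V₁/√(g·y₁) = 31.6/√(32.2×1.05) = 5.44.
Bélanger equation: y₂/y₁ = ½[√(1 + 8Fr₁²) − 1] = ½[√237.6 − 1] = 7.21.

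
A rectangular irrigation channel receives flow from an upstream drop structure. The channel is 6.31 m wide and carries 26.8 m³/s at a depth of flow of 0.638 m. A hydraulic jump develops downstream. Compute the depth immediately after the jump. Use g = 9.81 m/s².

q = Q/b = 26.8/6.31 = 4.25 m²/s; V₁ = q/y₁ = 6.66 m/s. Fr₁ = V₁/√(g·y₁) = 2.66.
Conjugate-depth relation: y₂/y₁ = ½[√(1 + 8Fr₁²) − 1] = ½[√57.65 − 1] = 3.30.
y₂ = 3.30 × 0.638 = 2.10 m.

y₂ = 2.10 m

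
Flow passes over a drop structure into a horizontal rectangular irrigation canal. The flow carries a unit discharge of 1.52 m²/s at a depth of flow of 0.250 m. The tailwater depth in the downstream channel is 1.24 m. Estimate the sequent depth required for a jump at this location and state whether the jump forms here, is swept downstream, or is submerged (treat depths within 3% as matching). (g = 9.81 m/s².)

V₁ = q/y₁ = 1.52/0.250 = 6.08 m/s. Fr₁ = V₁/√(g·y₁) = 6.08/√(9.81×0.250) = 3.88.
Sequent-depth ratio: y₂/y₁ = ½[√(1 + 8Fr₁²) − 1] = ½[√121.6 − 1] = 5.01.
y₂ = 5.01 × 0.250 = 1.25 m.
Tailwater y_tw = 1.24 m: y_tw ≈ y₂, so the jump forms here.

y₂ = 1.25 m; the jump forms here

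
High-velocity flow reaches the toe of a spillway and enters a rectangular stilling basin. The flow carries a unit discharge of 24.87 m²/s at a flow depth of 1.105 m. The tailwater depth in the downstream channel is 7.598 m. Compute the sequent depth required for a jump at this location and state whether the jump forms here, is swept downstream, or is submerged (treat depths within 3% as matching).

y₂ = 10.14 m; the jump is swept downstream

V₁ = q/y₁ = 24.87/1.105 = 22.51 m/s. Fr₁ = V₁/√(g·y₁) = 22.51/√(9.81×1.105) = 6.836.
Bélanger equation: y₂/y₁ = ½[√(1 + 8Fr₁²) − 1] = ½[√374.84 − 1] = 9.180.
y₂ = 9.180 × 1.105 = 10.14 m.
Tailwater y_tw = 7.598 m: y_tw < y₂, so the jump is swept downstream.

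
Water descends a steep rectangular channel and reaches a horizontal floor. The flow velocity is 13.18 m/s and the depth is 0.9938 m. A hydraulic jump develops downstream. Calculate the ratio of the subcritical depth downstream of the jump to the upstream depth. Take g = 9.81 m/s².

Fr₁ = V₁/√(g·y₁) = 13.18/√(9.81×0.9938) = 4.221.
Bélanger equation: y₂/y₁ = ½[√(1 + 8Fr₁²) − 1] = ½[√143.55 − 1] = 5.491.

y₂/y₁ = 5.491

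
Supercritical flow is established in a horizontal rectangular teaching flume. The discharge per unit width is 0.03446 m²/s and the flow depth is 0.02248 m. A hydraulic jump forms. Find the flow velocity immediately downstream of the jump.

V₁ = q/y₁ = 0.03446/0.02248 = 1.533 m/s. Fr₁ = V₁/√(g·y₁) = 1.533/√(9.81×0.02248) = 3.264.
Bélanger equation: y₂/y₁ = ½[√(1 + 8Fr₁²) − 1] = ½[√86.244 − 1] = 4.143.
y₂ = 4.143 × 0.02248 = 0.09314 m.
V₂ = q/y₂ = 0.03446/0.09314 = 0.3700 m/s.

V₂ = 0.3700 m/s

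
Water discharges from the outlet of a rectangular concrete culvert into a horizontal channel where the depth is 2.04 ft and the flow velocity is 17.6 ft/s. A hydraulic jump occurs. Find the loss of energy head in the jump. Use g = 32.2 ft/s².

ΔE = 0.817 ft

Fr₁ = V₁/√(g·y₁) = 17.6/√(32.2×2.04) = 2.17.
By Bélanger, y₂/y₁ = ½[√(1 + 8Fr₁²) − 1] = ½[√38.73 − 1] = 2.61.
y₂ = 2.61 × 2.04 = 5.33 ft.
q = V₁·y₁ = 17.6 × 2.04 = 35.9 ft²/s. V₂ = q/y₂ = 35.9/5.33 = 6.74 ft/s. E₁ = y₁ + V₁²/2g = 6.85 ft; E₂ = y₂ + V₂²/2g = 6.03 ft. ΔE = E₁ − E₂ = 0.817 ft.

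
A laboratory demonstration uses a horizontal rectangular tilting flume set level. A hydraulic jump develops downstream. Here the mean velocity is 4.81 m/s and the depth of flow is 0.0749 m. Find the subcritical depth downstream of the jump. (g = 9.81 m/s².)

Fr₁ = V₁/√(g·y₁) = 4.81/√(9.81×0.0749) = 5.61.
Sequent-depth ratio: y₂/y₁ = ½[√(1 + 8Fr₁²) − 1] = ½[√252.9 − 1] = 7.45.
y₂ = 7.45 × 0.0749 = 0.558 m.

y₂ = 0.558 m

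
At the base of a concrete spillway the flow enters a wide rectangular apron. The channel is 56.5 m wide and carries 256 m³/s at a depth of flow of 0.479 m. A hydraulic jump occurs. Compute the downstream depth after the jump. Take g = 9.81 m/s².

q = Q/b = 256/56.5 = 4.53 m²/s; V₁ = q/y₁ = 9.46 m/s. Fr₁ = V₁/√(g·y₁) = 4.36.
From the momentum equation for a rectangular channel, y₂/y₁ = ½[√(1 + 8Fr₁²) − 1] = ½[√153.3 − 1] = 5.69.
y₂ = 5.69 × 0.479 = 2.73 m.

y₂ = 2.73 m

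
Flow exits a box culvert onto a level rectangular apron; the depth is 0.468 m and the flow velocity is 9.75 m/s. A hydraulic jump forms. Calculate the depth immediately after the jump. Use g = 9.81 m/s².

Fr₁ = V₁/√(g·y₁) = 9.75/√(9.81×0.468) = 4.55.
Conjugate-depth relation: y₂/y₁ = ½[√(1 + 8Fr₁²) − 1] = ½[√166.6 − 1] = 5.95.
y₂ = 5.95 × 0.468 = 2.79 m.

y₂ = 2.79 m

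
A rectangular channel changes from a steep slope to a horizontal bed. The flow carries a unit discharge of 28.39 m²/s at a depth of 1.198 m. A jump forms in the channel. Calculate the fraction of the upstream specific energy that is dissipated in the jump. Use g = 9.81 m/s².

V₁ = q/y₁ = 28.39/1.198 = 23.70 m/s. Fr₁ = V₁/√(g·y₁) = 23.70/√(9.81×1.198) = 6.913.
From the momentum equation for a rectangular channel, y₂/y₁ = ½[√(1 + 8Fr₁²) − 1] = ½[√383.28 − 1] = 9.289.
y₂ = 9.289 × 1.198 = 11.13 m.
E₁ = y₁ + V₁²/2g = 29.82 m. ΔE = (y₂ − y₁)³/(4y₁y₂) = 18.36 m. ΔE/E₁ = 18.36/29.82 = 0.616.

ΔE/E₁ = 0.616 (61.6%)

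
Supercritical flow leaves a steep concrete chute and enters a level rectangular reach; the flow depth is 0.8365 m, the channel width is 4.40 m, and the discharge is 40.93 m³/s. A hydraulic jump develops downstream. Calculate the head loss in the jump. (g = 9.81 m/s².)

q = Q/b = 40.93/4.40 = 9.302 m²/s; V₁ = q/y₁ = 11.12 m/s. Fr₁ = V₁/√(g·y₁) = 3.882.
From the momentum equation for a rectangular channel, y₂/y₁ = ½[√(1 + 8Fr₁²) − 1] = ½[√121.56 − 1] = 5.013.
y₂ = 5.013 × 0.8365 = 4.193 m.
V₂ = q/y₂ = 9.302/4.193 = 2.218 m/s. E₁ = y₁ + V₁²/2g = 7.139 m; E₂ = y₂ + V₂²/2g = 4.444 m. ΔE = E₁ − E₂ = 2.696 m.

ΔE = 2.696 m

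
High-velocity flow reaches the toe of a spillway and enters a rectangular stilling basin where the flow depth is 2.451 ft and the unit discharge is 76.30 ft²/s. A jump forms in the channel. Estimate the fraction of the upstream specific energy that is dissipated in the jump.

ΔE/E₁ = 0.330 (33.0%)

V₁ = q/y₁ = 76.30/2.451 = 31.13 ft/s. Fr₁ = V₁/√(g·y₁) = 31.13/√(32.2×2.451) = 3.504.
Conjugate-depth relation: y₂/y₁ = ½[√(1 + 8Fr₁²) − 1] = ½[√99.232 − 1] = 4.481.
y₂ = 4.481 × 2.451 = 10.98 ft.
E₁ = y₁ + V₁²/2g = 17.50 ft. ΔE = (y₂ − y₁)³/(4y₁y₂) = 5.767 ft. ΔE/E₁ = 5.767/17.50 = 0.330.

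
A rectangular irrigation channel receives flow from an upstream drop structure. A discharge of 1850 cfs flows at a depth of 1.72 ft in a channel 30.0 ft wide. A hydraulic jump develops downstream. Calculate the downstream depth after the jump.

y₂ = 10.9 ft

q = Q/b = 1850/30.0 = 61.7 ft²/s; V₁ = q/y₁ = 35.9 ft/s. Fr₁ = V₁/√(g·y₁) = 4.82.
By Bélanger, y₂/y₁ = ½[√(1 + 8Fr₁²) − 1] = ½[√186.7 − 1] = 6.33.
y₂ = 6.33 × 1.72 = 10.9 ft.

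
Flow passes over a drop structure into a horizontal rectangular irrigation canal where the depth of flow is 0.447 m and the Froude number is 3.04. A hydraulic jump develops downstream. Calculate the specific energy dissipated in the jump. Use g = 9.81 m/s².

ΔE = 0.660 m

Fr₁ = 3.04 (given).
Sequent-depth ratio: y₂/y₁ = ½[√(1 + 8Fr₁²) − 1] = ½[√74.93 − 1] = 3.83.
y₂ = 3.83 × 0.447 = 1.71 m.
Head loss: ΔE = (y₂ − y₁)³/(4y₁y₂) = (1.71 − 0.447)³/(4×0.447×1.71) = 2.02/3.06 = 0.660 m.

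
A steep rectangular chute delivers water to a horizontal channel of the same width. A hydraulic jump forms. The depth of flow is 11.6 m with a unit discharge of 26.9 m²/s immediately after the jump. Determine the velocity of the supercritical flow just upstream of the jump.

V₁ = 26.7 m/s

V₂ = q/y₂ = 26.9/11.6 = 2.32 m/s; Fr₂ = V₂/√(g·y₂) = 0.217.
Since the conjugate-depth ratio holds either way, y₁/y₂ = ½[√(1 + 8Fr₂²) − 1] = ½[√1.378 − 1] = 0.0870.
y₁ = 0.0870 × 11.6 = 1.01 m.
V₁ = q/y₁ = 26.9/1.01 = 26.7 m/s.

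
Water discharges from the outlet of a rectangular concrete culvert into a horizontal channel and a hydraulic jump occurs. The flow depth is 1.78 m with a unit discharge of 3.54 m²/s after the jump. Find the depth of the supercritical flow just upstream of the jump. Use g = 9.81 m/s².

y₁ = 0.602 m

V₂ = q/y₂ = 3.54/1.78 = 1.99 m/s; Fr₂ = V₂/√(g·y₂) = 0.476.
Since the conjugate-depth ratio holds either way, y₁/y₂ = ½[√(1 + 8Fr₂²) − 1] = ½[√2.812 − 1] = 0.338.
y₁ = 0.338 × 1.78 = 0.602 m.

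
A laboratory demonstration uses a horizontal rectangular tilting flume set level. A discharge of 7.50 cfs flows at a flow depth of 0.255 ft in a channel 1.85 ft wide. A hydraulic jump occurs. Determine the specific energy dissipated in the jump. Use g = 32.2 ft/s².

ΔE = 2.23 ft

q = Q/b = 7.50/1.85 = 4.05 ft²/s; V₁ = q/y₁ = 15.9 ft/s. Fr₁ = V₁/√(g·y₁) = 5.55.
By Bélanger, y₂/y₁ = ½[√(1 + 8Fr₁²) − 1] = ½[√247.3 − 1] = 7.36.
y₂ = 7.36 × 0.255 = 1.88 ft.
V₂ = q/y₂ = 4.05/1.88 = 2.16 ft/s. E₁ = y₁ + V₁²/2g = 4.18 ft; E₂ = y₂ + V₂²/2g = 1.95 ft. ΔE = E₁ − E₂ = 2.23 ft.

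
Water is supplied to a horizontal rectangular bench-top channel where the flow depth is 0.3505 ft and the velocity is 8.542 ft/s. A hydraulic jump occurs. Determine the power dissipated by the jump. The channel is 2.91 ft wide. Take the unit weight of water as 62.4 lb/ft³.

P = 0.2675 hp

Fr₁ = V₁/√(g·y₁) = 8.542/√(32.2×0.3505) = 2.543.
Bélanger equation: y₂/y₁ = ½[√(1 + 8Fr₁²) − 1] = ½[√52.721 − 1] = 3.130.
y₂ = 3.130 × 0.3505 = 1.097 ft.
Head loss: ΔE = (y₂ − y₁)³/(4y₁y₂) = (1.097 − 0.3505)³/(4×0.3505×1.097) = 0.4164/1.538 = 0.2707 ft.
q = V₁·y₁ = 8.542 × 0.3505 = 2.994 ft²/s. Q = q·b = 2.994 × 2.91 = 8.712 cfs. P = γ·Q·ΔE/550 = 62.4 × 8.712 × 0.2707 / 550 = 0.2675 hp.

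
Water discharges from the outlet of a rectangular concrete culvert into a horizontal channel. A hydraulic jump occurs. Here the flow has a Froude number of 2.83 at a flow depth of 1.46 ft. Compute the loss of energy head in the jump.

Fr₁ = 2.83 (given).
Sequent-depth ratio: y₂/y₁ = ½[√(1 + 8Fr₁²) − 1] = ½[√65.07 − 1] = 3.53.
y₂ = 3.53 × 1.46 = 5.16 ft.
V₁ = Fr₁·√(g·y₁) = 2.83×√(32.2×1.46) = 19.4 ft/s; q = V₁·y₁ = 28.3 ft²/s. V₂ = q/y₂ = 28.3/5.16 = 5.49 ft/s. E₁ = y₁ + V₁²/2g = 7.31 ft; E₂ = y₂ + V₂²/2g = 5.63 ft. ΔE = E₁ − E₂ = 1.68 ft.

ΔE = 1.68 ft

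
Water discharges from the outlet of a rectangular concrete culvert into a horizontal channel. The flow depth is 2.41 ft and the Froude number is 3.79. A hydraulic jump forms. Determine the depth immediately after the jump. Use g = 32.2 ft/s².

y₂ = 11.8 ft

Fr₁ = 3.79 (given).
From the momentum equation for a rectangular channel, y₂/y₁ = ½[√(1 + 8Fr₁²) − 1] = ½[√115.9 − 1] = 4.88.
y₂ = 4.88 × 2.41 = 11.8 ft.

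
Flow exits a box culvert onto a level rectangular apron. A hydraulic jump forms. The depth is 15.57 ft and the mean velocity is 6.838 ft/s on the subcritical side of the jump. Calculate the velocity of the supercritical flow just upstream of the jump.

V₁ = 42.55 ft/s

Fr₂ = V₂/√(g·y₂) = 6.838/√(32.2×15.57) = 0.3054.
Applying the sequent-depth relation in reverse, y₁/y₂ = ½[√(1 + 8Fr₂²) − 1] = ½[√1.7461 − 1] = 0.1607.
y₁ = 0.1607 × 15.57 = 2.502 ft.
V₁ = q/y₁ = 106.5/2.502 = 42.55 ft/s.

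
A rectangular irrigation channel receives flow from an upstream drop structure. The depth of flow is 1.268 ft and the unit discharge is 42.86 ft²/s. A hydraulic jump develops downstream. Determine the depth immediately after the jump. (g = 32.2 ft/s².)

V₁ = q/y₁ = 42.86/1.268 = 33.80 ft/s. Fr₁ = V₁/√(g·y₁) = 33.80/√(32.2×1.268) = 5.290.
By Bélanger, y₂/y₁ = ½[√(1 + 8Fr₁²) − 1] = ½[√224.86 − 1] = 6.998.
y₂ = 6.998 × 1.268 = 8.873 ft.

y₂ = 8.873 ft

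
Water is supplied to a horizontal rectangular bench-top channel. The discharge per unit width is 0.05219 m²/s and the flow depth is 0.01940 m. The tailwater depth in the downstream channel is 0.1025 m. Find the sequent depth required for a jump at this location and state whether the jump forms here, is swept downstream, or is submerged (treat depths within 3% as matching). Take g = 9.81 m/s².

y₂ = 0.1598 m; the jump is swept downstream

V₁ = q/y₁ = 0.05219/0.01940 = 2.690 m/s. Fr₁ = V₁/√(g·y₁) = 2.690/√(9.81×0.01940) = 6.167.
Bélanger equation: y₂/y₁ = ½[√(1 + 8Fr₁²) − 1] = ½[√305.22 − 1] = 8.235.
y₂ = 8.235 × 0.01940 = 0.1598 m.
Tailwater y_tw = 0.1025 m: y_tw < y₂, so the jump is swept downstream.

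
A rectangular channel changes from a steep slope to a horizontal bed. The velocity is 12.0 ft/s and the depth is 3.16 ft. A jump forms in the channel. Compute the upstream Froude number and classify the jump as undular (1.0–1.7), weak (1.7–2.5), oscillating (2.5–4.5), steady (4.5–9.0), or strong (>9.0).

Fr₁ = V₁/√(g·y₁) = 12.0/√(32.2×3.16) = 1.19.
Fr₁ = 1.19 lies in the undular range.

Fr₁ = 1.19; undular jump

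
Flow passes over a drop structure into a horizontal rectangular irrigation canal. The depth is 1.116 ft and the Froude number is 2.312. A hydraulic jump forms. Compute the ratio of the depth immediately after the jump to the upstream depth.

y₂/y₁ = 2.808

Fr₁ = 2.312 (given).
Sequent-depth ratio: y₂/y₁ = ½[√(1 + 8Fr₁²) − 1] = ½[√43.763 − 1] = 2.808.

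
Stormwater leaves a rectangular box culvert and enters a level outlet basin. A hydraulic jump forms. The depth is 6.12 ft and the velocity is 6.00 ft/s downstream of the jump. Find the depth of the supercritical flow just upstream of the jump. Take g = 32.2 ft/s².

Fr₂ = V₂/√(g·y₂) = 6.00/√(32.2×6.12) = 0.427.
Since the conjugate-depth ratio holds either way, y₁/y₂ = ½[√(1 + 8Fr₂²) − 1] = ½[√2.461 − 1] = 0.284.
y₁ = 0.284 × 6.12 = 1.74 ft.

y₁ = 1.74 ft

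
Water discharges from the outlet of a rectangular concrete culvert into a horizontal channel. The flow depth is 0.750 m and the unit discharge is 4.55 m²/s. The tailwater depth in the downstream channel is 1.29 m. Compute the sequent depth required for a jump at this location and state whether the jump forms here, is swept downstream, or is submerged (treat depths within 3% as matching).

y₂ = 2.03 m; the jump is swept downstream

V₁ = q/y₁ = 4.55/0.750 = 6.07 m/s. Fr₁ = V₁/√(g·y₁) = 6.07/√(9.81×0.750) = 2.24.
Sequent-depth ratio: y₂/y₁ = ½[√(1 + 8Fr₁²) − 1] = ½[√41.02 − 1] = 2.70.
y₂ = 2.70 × 0.750 = 2.03 m.
Tailwater y_tw = 1.29 m: y_tw < y₂, so the jump is swept downstream.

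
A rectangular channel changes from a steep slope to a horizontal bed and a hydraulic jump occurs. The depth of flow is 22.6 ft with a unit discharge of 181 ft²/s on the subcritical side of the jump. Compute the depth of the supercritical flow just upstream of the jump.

y₁ = 3.46 ft

V₂ = q/y₂ = 181/22.6 = 8.01 ft/s; Fr₂ = V₂/√(g·y₂) = 0.297.
From the momentum equation (using Fr₂), y₁/y₂ = ½[√(1 + 8Fr₂²) − 1] = ½[√1.705 − 1] = 0.153.
y₁ = 0.153 × 22.6 = 3.46 ft.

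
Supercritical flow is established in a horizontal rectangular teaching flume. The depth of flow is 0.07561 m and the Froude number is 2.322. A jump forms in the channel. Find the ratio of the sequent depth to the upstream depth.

y₂/y₁ = 2.822

Fr₁ = 2.322 (given).
By Bélanger, y₂/y₁ = ½[√(1 + 8Fr₁²) − 1] = ½[√44.133 − 1] = 2.822.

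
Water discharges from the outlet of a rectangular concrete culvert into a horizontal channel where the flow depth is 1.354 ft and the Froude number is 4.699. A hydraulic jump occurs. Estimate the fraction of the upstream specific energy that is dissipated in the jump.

ΔE/E₁ = 0.464 (46.4%)

Fr₁ = 4.699 (given).
By Bélanger, y₂/y₁ = ½[√(1 + 8Fr₁²) − 1] = ½[√177.64 − 1] = 6.164.
y₂ = 6.164 × 1.354 = 8.346 ft.
E₁ = y₁(1 + Fr₁²/2) = 1.354×(1 + 4.699²/2) = 16.30 ft. ΔE = (y₂ − y₁)³/(4y₁y₂) = 7.563 ft. ΔE/E₁ = 7.563/16.30 = 0.464.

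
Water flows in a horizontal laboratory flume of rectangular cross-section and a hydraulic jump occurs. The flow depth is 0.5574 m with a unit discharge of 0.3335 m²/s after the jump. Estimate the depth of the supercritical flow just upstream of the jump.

V₂ = q/y₂ = 0.3335/0.5574 = 0.5983 m/s; Fr₂ = V₂/√(g·y₂) = 0.2559.
Since the conjugate-depth ratio holds either way, y₁/y₂ = ½[√(1 + 8Fr₂²) − 1] = ½[√1.5237 − 1] = 0.1172.
y₁ = 0.1172 × 0.5574 = 0.06533 m.

y₁ = 0.06533 m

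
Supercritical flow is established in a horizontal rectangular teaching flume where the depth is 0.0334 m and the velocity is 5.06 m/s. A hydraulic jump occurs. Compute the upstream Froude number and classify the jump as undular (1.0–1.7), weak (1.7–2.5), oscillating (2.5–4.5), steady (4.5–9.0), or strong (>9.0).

Fr₁ = 8.84; steady jump

Fr₁ = V₁/√(g·y₁) = 5.06/√(9.81×0.0334) = 8.84.
Fr₁ = 8.84 lies in the steady range.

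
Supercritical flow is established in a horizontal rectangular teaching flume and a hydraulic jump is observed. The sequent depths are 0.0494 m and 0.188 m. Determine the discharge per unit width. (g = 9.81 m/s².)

q = 0.104 m²/s

For a rectangular channel the momentum equation gives q² = ½·g·y₁·y₂·(y₁ + y₂) = ½×9.81×0.0494×0.188×0.237 = 0.0108.
q = √0.0108 = 0.104 m²/s.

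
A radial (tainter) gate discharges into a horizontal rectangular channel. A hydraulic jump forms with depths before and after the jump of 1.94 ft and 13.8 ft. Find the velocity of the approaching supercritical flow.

V₁ = 42.5 ft/s

For a rectangular channel the momentum equation gives q² = ½·g·y₁·y₂·(y₁ + y₂) = ½×32.2×1.94×13.8×15.7 = 6784.
q = √6784 = 82.4 ft²/s.
V₁ = q/y₁ = 82.4/1.94 = 42.5 ft/s.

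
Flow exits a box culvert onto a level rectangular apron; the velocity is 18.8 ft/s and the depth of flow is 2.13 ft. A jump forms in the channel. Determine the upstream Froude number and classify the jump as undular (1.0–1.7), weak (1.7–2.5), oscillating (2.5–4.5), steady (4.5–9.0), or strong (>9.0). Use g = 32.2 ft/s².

Fr₁ = 2.27; weak jump

Fr₁ = V₁/√(g·y₁) = 18.8/√(32.2×2.13) = 2.27.
Fr₁ = 2.27 lies in the weak range.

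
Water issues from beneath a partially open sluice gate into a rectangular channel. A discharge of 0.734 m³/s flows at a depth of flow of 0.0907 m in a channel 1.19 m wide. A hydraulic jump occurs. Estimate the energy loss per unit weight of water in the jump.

q = Q/b = 0.734/1.19 = 0.617 m²/s; V₁ = q/y₁ = 6.80 m/s. Fr₁ = V₁/√(g·y₁) = 7.21.
From the momentum equation for a rectangular channel, y₂/y₁ = ½[√(1 + 8Fr₁²) − 1] = ½[√416.8 − 1] = 9.71.
y₂ = 9.71 × 0.0907 = 0.881 m.
V₂ = q/y₂ = 0.617/0.881 = 0.701 m/s. E₁ = y₁ + V₁²/2g = 2.45 m; E₂ = y₂ + V₂²/2g = 0.906 m. ΔE = E₁ − E₂ = 1.54 m.

ΔE = 1.54 m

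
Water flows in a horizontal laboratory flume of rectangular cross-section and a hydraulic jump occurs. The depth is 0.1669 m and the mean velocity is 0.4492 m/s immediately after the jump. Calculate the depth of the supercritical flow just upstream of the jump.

y₁ = 0.03415 m

Fr₂ = V₂/√(g·y₂) = 0.4492/√(9.81×0.1669) = 0.3511.
From the momentum equation (using Fr₂), y₁/y₂ = ½[√(1 + 8Fr₂²) − 1] = ½[√1.9859 − 1] = 0.2046.
y₁ = 0.2046 × 0.1669 = 0.03415 m.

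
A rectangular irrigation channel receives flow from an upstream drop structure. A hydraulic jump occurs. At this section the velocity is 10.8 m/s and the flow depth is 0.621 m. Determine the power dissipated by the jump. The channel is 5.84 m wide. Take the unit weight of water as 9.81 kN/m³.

Fr₁ = V₁/√(g·y₁) = 10.8/√(9.81×0.621) = 4.38.
By Bélanger, y₂/y₁ = ½[√(1 + 8Fr₁²) − 1] = ½[√154.2 − 1] = 5.71.
y₂ = 5.71 × 0.621 = 3.54 m.
Head loss: ΔE = (y₂ − y₁)³/(4y₁y₂) = (3.54 − 0.621)³/(4×0.621×3.54) = 25.0/8.81 = 2.84 m.
q = V₁·y₁ = 10.8 × 0.621 = 6.71 m²/s. Q = q·b = 6.71 × 5.84 = 39.2 m³/s. P = γ·Q·ΔE = 9.81 × 39.2 × 2.84 = 1091 kW.

P = 1091 kW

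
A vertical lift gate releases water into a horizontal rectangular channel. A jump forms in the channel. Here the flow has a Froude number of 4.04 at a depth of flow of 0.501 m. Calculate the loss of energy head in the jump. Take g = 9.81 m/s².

ΔE = 1.82 m

Fr₁ = 4.04 (given).
Sequent-depth ratio: y₂/y₁ = ½[√(1 + 8Fr₁²) − 1] = ½[√131.6 − 1] = 5.24.
y₂ = 5.24 × 0.501 = 2.62 m.
Head loss: ΔE = (y₂ − y₁)³/(4y₁y₂) = (2.62 − 0.501)³/(4×0.501×2.62) = 9.55/5.26 = 1.82 m.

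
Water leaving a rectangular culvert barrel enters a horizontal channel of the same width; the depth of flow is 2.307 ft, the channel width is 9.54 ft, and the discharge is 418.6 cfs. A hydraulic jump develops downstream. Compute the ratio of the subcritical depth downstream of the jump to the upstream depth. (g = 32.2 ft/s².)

y₂/y₁ = 2.661

q = Q/b = 418.6/9.54 = 43.88 ft²/s; V₁ = q/y₁ = 19.02 ft/s. Fr₁ = V₁/√(g·y₁) = 2.207.
Conjugate-depth relation: y₂/y₁ = ½[√(1 + 8Fr₁²) − 1] = ½[√39.958 − 1] = 2.661.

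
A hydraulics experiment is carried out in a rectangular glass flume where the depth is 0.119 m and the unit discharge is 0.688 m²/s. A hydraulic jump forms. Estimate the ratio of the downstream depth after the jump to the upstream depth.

y₂/y₁ = 7.08

V₁ = q/y₁ = 0.688/0.119 = 5.78 m/s. Fr₁ = V₁/√(g·y₁) = 5.78/√(9.81×0.119) = 5.35.
From the momentum equation for a rectangular channel, y₂/y₁ = ½[√(1 + 8Fr₁²) − 1] = ½[√230.1 − 1] = 7.08.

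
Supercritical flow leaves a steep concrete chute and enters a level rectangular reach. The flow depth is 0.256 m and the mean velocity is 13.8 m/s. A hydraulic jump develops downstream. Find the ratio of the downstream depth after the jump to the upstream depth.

y₂/y₁ = 11.8

Fr₁ = V₁/√(g·y₁) = 13.8/√(9.81×0.256) = 8.71.
Sequent-depth ratio: y₂/y₁ = ½[√(1 + 8Fr₁²) − 1] = ½[√607.7 − 1] = 11.8.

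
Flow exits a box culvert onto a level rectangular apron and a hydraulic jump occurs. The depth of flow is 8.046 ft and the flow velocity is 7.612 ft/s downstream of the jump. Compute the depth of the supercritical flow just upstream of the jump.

y₁ = 2.696 ft

Fr₂ = V₂/√(g·y₂) = 7.612/√(32.2×8.046) = 0.4729.
Applying the sequent-depth relation in reverse, y₁/y₂ = ½[√(1 + 8Fr₂²) − 1] = ½[√2.7892 − 1] = 0.3350.
y₁ = 0.3350 × 8.046 = 2.696 ft.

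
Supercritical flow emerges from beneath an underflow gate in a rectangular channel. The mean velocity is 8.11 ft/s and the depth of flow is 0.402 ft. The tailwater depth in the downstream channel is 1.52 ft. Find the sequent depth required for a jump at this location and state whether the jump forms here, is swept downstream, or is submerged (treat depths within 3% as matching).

y₂ = 1.10 ft; the jump is submerged

Fr₁ = V₁/√(g·y₁) = 8.11/√(32.2×0.402) = 2.25.
Sequent-depth ratio: y₂/y₁ = ½[√(1 + 8Fr₁²) − 1] = ½[√41.65 − 1] = 2.73.
y₂ = 2.73 × 0.402 = 1.10 ft.
Tailwater y_tw = 1.52 ft: y_tw > y₂, so the jump is submerged.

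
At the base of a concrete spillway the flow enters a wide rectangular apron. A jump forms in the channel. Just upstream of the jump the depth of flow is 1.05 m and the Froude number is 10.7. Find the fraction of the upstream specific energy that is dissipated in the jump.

Fr₁ = 10.7 (given).
Sequent-depth ratio: y₂/y₁ = ½[√(1 + 8Fr₁²) − 1] = ½[√916.9 − 1] = 14.6.
y₂ = 14.6 × 1.05 = 15.4 m.
E₁ = y₁(1 + Fr₁²/2) = 1.05×(1 + 10.7²/2) = 61.2 m. ΔE = (y₂ − y₁)³/(4y₁y₂) = 45.5 m. ΔE/E₁ = 45.5/61.2 = 0.744.

ΔE/E₁ = 0.744 (74.4%)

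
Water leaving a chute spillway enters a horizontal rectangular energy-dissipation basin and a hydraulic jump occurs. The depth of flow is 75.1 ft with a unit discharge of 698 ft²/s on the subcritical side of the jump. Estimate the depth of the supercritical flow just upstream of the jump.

y₁ = 5.03 ft

V₂ = q/y₂ = 698/75.1 = 9.29 ft/s; Fr₂ = V₂/√(g·y₂) = 0.189.
From the momentum equation (using Fr₂), y₁/y₂ = ½[√(1 + 8Fr₂²) − 1] = ½[√1.286 − 1] = 0.0670.
y₁ = 0.0670 × 75.1 = 5.03 ft.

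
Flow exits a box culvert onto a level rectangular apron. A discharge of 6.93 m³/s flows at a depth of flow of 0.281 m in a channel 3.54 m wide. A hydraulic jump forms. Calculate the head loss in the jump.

ΔE = 1.14 m

q = Q/b = 6.93/3.54 = 1.96 m²/s; V₁ = q/y₁ = 6.97 m/s. Fr₁ = V₁/√(g·y₁) = 4.20.
Conjugate-depth relation: y₂/y₁ = ½[√(1 + 8Fr₁²) − 1] = ½[√141.9 − 1] = 5.46.
y₂ = 5.46 × 0.281 = 1.53 m.
V₂ = q/y₂ = 1.96/1.53 = 1.28 m/s. E₁ = y₁ + V₁²/2g = 2.75 m; E₂ = y₂ + V₂²/2g = 1.62 m. ΔE = E₁ − E₂ = 1.14 m.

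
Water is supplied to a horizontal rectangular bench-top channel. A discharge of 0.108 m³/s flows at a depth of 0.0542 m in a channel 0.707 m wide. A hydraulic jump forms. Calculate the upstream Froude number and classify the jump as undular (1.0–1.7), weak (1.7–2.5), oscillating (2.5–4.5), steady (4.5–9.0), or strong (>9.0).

Fr₁ = 3.87; oscillating jump

q = Q/b = 0.108/0.707 = 0.153 m²/s; V₁ = q/y₁ = 2.82 m/s. Fr₁ = V₁/√(g·y₁) = 3.87.
Fr₁ = 3.87 lies in the oscillating range.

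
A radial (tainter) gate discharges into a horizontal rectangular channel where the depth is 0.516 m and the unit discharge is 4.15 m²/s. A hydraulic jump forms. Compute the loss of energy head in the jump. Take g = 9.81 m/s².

V₁ = q/y₁ = 4.15/0.516 = 8.04 m/s. Fr₁ = V₁/√(g·y₁) = 8.04/√(9.81×0.516) = 3.57.
By Bélanger, y₂/y₁ = ½[√(1 + 8Fr₁²) − 1] = ½[√103.2 − 1] = 4.58.
y₂ = 4.58 × 0.516 = 2.36 m.
V₂ = q/y₂ = 4.15/2.36 = 1.76 m/s. E₁ = y₁ + V₁²/2g = 3.81 m; E₂ = y₂ + V₂²/2g = 2.52 m. ΔE = E₁ − E₂ = 1.29 m.

ΔE = 1.29 m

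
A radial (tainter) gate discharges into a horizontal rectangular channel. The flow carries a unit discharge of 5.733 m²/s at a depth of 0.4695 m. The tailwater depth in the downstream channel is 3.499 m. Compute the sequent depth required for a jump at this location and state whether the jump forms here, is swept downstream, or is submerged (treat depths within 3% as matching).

y₂ = 3.550 m; the jump forms here

V₁ = q/y₁ = 5.733/0.4695 = 12.21 m/s. Fr₁ = V₁/√(g·y₁) = 12.21/√(9.81×0.4695) = 5.690.
Sequent-depth ratio: y₂/y₁ = ½[√(1 + 8Fr₁²) − 1] = ½[√259.99 − 1] = 7.562.
y₂ = 7.562 × 0.4695 = 3.550 m.
Tailwater y_tw = 3.499 m: y_tw ≈ y₂, so the jump forms here.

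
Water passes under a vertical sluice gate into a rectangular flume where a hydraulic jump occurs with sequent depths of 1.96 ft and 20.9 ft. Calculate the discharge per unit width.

q = 123 ft²/s

For a rectangular channel the momentum equation gives q² = ½·g·y₁·y₂·(y₁ + y₂) = ½×32.2×1.96×20.9×22.9 = 15077.
q = √15077 = 123 ft²/s.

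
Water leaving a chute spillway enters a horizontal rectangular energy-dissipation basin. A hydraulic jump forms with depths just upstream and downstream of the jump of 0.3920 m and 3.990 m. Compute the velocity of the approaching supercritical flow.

For a rectangular channel the momentum equation gives q² = ½·g·y₁·y₂·(y₁ + y₂) = ½×9.81×0.3920×3.990×4.382 = 33.62.
q = √33.62 = 5.798 m²/s.
V₁ = q/y₁ = 5.798/0.3920 = 14.79 m/s.

V₁ = 14.79 m/s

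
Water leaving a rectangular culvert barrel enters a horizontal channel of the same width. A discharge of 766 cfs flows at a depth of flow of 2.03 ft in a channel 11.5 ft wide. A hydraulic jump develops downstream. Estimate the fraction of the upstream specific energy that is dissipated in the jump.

ΔE/E₁ = 0.398 (39.8%)

q = Q/b = 766/11.5 = 66.6 ft²/s; V₁ = q/y₁ = 32.8 ft/s. Fr₁ = V₁/√(g·y₁) = 4.06.
Bélanger equation: y₂/y₁ = ½[√(1 + 8Fr₁²) − 1] = ½[√132.8 − 1] = 5.26.
y₂ = 5.26 × 2.03 = 10.7 ft.
E₁ = y₁ + V₁²/2g = 18.7 ft. ΔE = (y₂ − y₁)³/(4y₁y₂) = 7.46 ft. ΔE/E₁ = 7.46/18.7 = 0.398.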